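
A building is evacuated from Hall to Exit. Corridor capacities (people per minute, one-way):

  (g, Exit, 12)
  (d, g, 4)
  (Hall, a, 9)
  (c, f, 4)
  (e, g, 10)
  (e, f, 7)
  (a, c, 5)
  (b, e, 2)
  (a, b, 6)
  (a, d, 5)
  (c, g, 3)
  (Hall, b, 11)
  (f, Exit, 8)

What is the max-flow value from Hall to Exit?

Augment Hall→a→c→f→Exit: bottleneck 4, flow now 4.
Augment Hall→a→c→g→Exit: bottleneck 1, flow now 5.
Augment Hall→a→d→g→Exit: bottleneck 4, flow now 9.
Augment Hall→b→e→f→Exit: bottleneck 2, flow now 11.
No augmenting path remains; maximum flow = 11.
In the residual graph, reachable from Hall: {Hall, b}.
Min-cut edges: Hall→a (9), b→e (2); capacity 9 + 2 = 11.
This cut is saturated, so no flow can exceed 11.

11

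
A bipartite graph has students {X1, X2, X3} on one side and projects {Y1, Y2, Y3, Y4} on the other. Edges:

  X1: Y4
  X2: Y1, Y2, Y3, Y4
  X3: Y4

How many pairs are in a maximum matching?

Unit-capacity flow: source→left, listed edges, right→sink; max matching = max flow.
Augmenting path X1→Y4 (+1); matched 1.
Augmenting path X2→Y1 (+1); matched 2.
No augmenting path remains; maximum matching = 2.
König certificate: {X2, Y4} is a vertex cover of size 2 (every listed pair touches it), so no matching can be larger.

2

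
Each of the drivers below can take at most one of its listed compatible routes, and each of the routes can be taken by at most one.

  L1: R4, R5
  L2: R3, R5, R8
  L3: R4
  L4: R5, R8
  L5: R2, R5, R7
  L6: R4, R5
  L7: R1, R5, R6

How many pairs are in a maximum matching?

Unit-capacity flow: source→left, listed edges, right→sink; max matching = max flow.
Augmenting path L1→R4 (+1); matched 1.
Augmenting path L2→R3 (+1); matched 2.
Augmenting path L4→R5 (+1); matched 3.
Augmenting path L5→R2 (+1); matched 4.
Augmenting path L7→R1 (+1); matched 5.
Augmenting path L6→R5→L4→R8 (+1); matched 6.
No augmenting path remains; maximum matching = 6.
König certificate: {L2, L4, L5, L7, R4, R5} is a vertex cover of size 6 (every listed pair touches it), so no matching can be larger.

6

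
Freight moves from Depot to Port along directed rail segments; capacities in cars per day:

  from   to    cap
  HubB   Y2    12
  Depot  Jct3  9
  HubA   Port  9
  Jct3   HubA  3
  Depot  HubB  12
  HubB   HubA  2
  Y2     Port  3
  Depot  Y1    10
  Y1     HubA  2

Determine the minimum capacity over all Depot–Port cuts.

Augment Depot→Jct3→HubA→Port: bottleneck 3, flow now 3.
Augment Depot→Y1→HubA→Port: bottleneck 2, flow now 5.
Augment Depot→HubB→HubA→Port: bottleneck 2, flow now 7.
Augment Depot→HubB→Y2→Port: bottleneck 3, flow now 10.
No augmenting path remains; maximum flow = 10.
By max-flow min-cut, the minimum cut capacity equals the max flow.
In the residual graph, reachable from Depot: {Depot, Jct3, Y1, HubB, Y2}.
Min-cut edges: Jct3→HubA (3), Y1→HubA (2), HubB→HubA (2), Y2→Port (3); capacity 3 + 2 + 2 + 3 = 10.

10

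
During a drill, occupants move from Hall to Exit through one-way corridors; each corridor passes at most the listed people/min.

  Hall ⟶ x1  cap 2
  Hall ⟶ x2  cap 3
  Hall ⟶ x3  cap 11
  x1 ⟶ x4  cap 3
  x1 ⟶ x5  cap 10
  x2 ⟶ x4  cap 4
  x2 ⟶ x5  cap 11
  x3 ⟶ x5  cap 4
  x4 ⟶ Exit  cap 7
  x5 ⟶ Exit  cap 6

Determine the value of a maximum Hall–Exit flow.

9

Augment Hall→x1→x4→Exit: bottleneck 2, flow now 2.
Augment Hall→x2→x4→Exit: bottleneck 3, flow now 5.
Augment Hall→x3→x5→Exit: bottleneck 4, flow now 9.
No augmenting path remains; maximum flow = 9.
In the residual graph, reachable from Hall: {Hall, x3}.
Min-cut edges: Hall→x1 (2), Hall→x2 (3), x3→x5 (4); capacity 2 + 3 + 4 = 9.
This cut is saturated, so no flow can exceed 9.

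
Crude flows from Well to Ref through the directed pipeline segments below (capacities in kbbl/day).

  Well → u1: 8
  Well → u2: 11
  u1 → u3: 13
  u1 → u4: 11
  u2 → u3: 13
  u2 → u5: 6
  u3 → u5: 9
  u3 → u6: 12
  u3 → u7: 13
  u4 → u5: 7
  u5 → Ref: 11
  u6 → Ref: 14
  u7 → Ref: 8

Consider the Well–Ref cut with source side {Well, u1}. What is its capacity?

Edges leaving {Well, u1}: Well→u2 (11), u1→u3 (13), u1→u4 (11).
Cut capacity = 11 + 13 + 11 = 35.

35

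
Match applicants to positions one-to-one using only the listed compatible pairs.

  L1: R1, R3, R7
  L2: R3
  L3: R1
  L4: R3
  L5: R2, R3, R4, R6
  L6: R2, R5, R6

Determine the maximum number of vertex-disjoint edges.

5

Unit-capacity flow: source→left, listed edges, right→sink; max matching = max flow.
Augmenting path L1→R1 (+1); matched 1.
Augmenting path L2→R3 (+1); matched 2.
Augmenting path L5→R2 (+1); matched 3.
Augmenting path L6→R5 (+1); matched 4.
Augmenting path L3→R1→L1→R7 (+1); matched 5.
No augmenting path remains; maximum matching = 5.
König certificate: {L1, L3, L5, L6, R3} is a vertex cover of size 5 (every listed pair touches it), so no matching can be larger.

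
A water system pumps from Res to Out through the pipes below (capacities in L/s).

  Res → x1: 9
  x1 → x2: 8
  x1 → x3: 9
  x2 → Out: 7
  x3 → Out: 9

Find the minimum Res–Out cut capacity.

Augment Res→x1→x2→Out: bottleneck 7, flow now 7.
Augment Res→x1→x3→Out: bottleneck 2, flow now 9.
No augmenting path remains; maximum flow = 9.
By max-flow min-cut, the minimum cut capacity equals the max flow.
In the residual graph, reachable from Res: {Res}.
Min-cut edges: Res→x1 (9); capacity 9 = 9.

9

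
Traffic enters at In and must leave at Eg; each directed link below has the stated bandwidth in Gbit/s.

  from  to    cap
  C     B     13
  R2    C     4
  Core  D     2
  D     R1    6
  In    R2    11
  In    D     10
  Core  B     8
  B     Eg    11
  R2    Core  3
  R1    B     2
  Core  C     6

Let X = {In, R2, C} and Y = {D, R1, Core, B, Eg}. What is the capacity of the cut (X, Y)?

26

Edges leaving {In, R2, C}: In→D (10), R2→Core (3), C→B (13).
Cut capacity = 10 + 3 + 13 = 26.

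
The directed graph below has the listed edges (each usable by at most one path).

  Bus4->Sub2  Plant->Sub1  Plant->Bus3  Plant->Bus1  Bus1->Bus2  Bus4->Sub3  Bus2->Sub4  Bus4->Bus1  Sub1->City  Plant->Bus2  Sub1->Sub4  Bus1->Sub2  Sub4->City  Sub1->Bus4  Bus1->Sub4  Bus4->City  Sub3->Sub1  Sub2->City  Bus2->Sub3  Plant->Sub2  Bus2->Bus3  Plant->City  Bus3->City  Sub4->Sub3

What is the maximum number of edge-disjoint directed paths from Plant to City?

6

Assign every edge capacity 1; by Menger, the answer equals the max flow.
Path Plant→City (+1); total 1.
Path Plant→Sub1→City (+1); total 2.
Path Plant→Sub2→City (+1); total 3.
Path Plant→Bus3→City (+1); total 4.
Path Plant→Bus1→Sub4→City (+1); total 5.
Path Plant→Bus2→Sub3→Sub1→Bus4→City (+1); total 6.
No residual Plant→City path; max flow = 6.
Certifying cut of size 6: {Plant→Bus1, Plant→Bus2, Plant→Bus3, Plant→City, Plant→Sub1, Plant→Sub2}.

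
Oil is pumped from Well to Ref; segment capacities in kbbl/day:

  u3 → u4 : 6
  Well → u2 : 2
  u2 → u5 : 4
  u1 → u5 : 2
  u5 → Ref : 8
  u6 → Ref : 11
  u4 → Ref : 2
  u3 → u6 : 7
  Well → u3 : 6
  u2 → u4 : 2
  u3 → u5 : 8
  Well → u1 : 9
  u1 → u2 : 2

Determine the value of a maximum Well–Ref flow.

12

Augment Well→u1→u5→Ref: bottleneck 2, flow now 2.
Augment Well→u2→u4→Ref: bottleneck 2, flow now 4.
Augment Well→u3→u5→Ref: bottleneck 6, flow now 10.
Augment Well→u1→u2→u5→u3→u6→Ref: bottleneck 2, flow now 12. (uses reverse residual edge)
No augmenting path remains; maximum flow = 12.
In the residual graph, reachable from Well: {Well, u1}.
Min-cut edges: Well→u2 (2), Well→u3 (6), u1→u2 (2), u1→u5 (2); capacity 2 + 6 + 2 + 2 = 12.
This cut is saturated, so no flow can exceed 12.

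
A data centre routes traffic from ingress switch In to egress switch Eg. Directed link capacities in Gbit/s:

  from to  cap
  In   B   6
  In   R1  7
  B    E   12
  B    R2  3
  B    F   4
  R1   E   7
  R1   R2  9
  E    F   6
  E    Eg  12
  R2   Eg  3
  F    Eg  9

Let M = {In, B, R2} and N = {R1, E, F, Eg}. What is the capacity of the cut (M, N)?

26

Edges leaving {In, B, R2}: In→R1 (7), B→E (12), B→F (4), R2→Eg (3).
Cut capacity = 7 + 12 + 4 + 3 = 26.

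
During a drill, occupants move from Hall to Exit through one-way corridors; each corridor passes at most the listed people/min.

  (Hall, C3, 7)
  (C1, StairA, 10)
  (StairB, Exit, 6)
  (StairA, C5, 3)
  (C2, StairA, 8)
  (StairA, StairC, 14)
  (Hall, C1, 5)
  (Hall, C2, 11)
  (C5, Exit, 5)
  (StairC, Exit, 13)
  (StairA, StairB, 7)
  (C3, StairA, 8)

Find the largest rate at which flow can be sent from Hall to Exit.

Augment Hall→C3→StairA→StairB→Exit: bottleneck 6, flow now 6.
Augment Hall→C3→StairA→StairC→Exit: bottleneck 1, flow now 7.
Augment Hall→C2→StairA→StairC→Exit: bottleneck 8, flow now 15.
Augment Hall→C1→StairA→StairC→Exit: bottleneck 4, flow now 19.
Augment Hall→C1→StairA→C5→Exit: bottleneck 1, flow now 20.
No augmenting path remains; maximum flow = 20.
In the residual graph, reachable from Hall: {Hall, C2}.
Min-cut edges: Hall→C3 (7), Hall→C1 (5), C2→StairA (8); capacity 7 + 5 + 8 = 20.
This cut is saturated, so no flow can exceed 20.

20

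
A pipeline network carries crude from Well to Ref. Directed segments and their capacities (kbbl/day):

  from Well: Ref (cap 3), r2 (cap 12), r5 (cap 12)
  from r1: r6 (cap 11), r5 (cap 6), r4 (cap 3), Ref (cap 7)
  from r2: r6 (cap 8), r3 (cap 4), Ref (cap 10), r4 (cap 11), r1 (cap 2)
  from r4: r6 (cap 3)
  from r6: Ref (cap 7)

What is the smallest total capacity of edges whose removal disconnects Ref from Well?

15

Augment Well→Ref: bottleneck 3, flow now 3.
Augment Well→r2→Ref: bottleneck 10, flow now 13.
Augment Well→r2→r1→Ref: bottleneck 2, flow now 15.
No augmenting path remains; maximum flow = 15.
By max-flow min-cut, the minimum cut capacity equals the max flow.
In the residual graph, reachable from Well: {Well, r5}.
Min-cut edges: Well→r2 (12), Well→Ref (3); capacity 12 + 3 = 15.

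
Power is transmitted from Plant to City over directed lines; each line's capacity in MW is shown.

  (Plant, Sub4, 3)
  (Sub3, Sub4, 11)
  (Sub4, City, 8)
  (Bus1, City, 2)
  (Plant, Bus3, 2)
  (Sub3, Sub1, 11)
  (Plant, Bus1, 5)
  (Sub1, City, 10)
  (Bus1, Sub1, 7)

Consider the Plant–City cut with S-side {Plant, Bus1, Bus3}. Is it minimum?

Given cut capacity: 3 + 7 + 2 = 12.
Augment Plant→Bus1→City: bottleneck 2, flow now 2.
Augment Plant→Sub4→City: bottleneck 3, flow now 5.
Augment Plant→Bus1→Sub1→City: bottleneck 3, flow now 8.
No augmenting path remains; maximum flow = 8.
In the residual graph, reachable from Plant: {Plant, Bus3}.
Min-cut edges: Plant→Bus1 (5), Plant→Sub4 (3); capacity 5 + 3 = 8.
Cut capacity 12 exceeds the max flow 8, so it is not minimum.

No — its capacity is 12, but the minimum cut has capacity 8.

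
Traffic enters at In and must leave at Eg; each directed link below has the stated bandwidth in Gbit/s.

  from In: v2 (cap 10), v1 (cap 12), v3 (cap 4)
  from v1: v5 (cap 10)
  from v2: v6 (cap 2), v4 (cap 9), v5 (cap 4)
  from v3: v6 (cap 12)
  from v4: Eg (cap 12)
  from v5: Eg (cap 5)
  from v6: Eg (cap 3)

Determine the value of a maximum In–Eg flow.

Augment In→v1→v5→Eg: bottleneck 5, flow now 5.
Augment In→v2→v4→Eg: bottleneck 9, flow now 14.
Augment In→v2→v6→Eg: bottleneck 1, flow now 15.
Augment In→v3→v6→Eg: bottleneck 2, flow now 17.
No augmenting path remains; maximum flow = 17.
In the residual graph, reachable from In: {In, v1, v2, v3, v5, v6}.
Min-cut edges: v2→v4 (9), v5→Eg (5), v6→Eg (3); capacity 9 + 5 + 3 = 17.
This cut is saturated, so no flow can exceed 17.

17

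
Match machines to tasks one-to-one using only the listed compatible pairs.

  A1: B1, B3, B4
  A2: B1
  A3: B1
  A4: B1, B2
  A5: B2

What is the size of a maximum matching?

3

Unit-capacity flow: source→left, listed edges, right→sink; max matching = max flow.
Augmenting path A1→B1 (+1); matched 1.
Augmenting path A4→B2 (+1); matched 2.
Augmenting path A2→B1→A1→B3 (+1); matched 3.
No augmenting path remains; maximum matching = 3.
König certificate: {A1, B1, B2} is a vertex cover of size 3 (every listed pair touches it), so no matching can be larger.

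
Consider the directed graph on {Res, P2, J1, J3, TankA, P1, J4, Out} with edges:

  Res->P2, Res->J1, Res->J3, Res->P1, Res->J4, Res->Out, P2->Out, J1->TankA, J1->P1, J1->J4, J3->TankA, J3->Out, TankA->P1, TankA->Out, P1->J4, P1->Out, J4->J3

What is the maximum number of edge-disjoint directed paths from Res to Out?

5

Assign every edge capacity 1; by Menger, the answer equals the max flow.
Path Res→Out (+1); total 1.
Path Res→P2→Out (+1); total 2.
Path Res→J3→Out (+1); total 3.
Path Res→P1→Out (+1); total 4.
Path Res→J1→TankA→Out (+1); total 5.
No residual Res→Out path; max flow = 5.
Certifying cut of size 5: {J3→Out, P1→Out, Res→Out, Res→P2, TankA→Out}.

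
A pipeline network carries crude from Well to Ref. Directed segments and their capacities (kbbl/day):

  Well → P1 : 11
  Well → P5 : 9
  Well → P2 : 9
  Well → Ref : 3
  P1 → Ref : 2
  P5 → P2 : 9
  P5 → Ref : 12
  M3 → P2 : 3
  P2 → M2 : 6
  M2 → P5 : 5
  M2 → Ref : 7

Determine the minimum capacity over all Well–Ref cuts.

20

Augment Well→Ref: bottleneck 3, flow now 3.
Augment Well→P1→Ref: bottleneck 2, flow now 5.
Augment Well→P5→Ref: bottleneck 9, flow now 14.
Augment Well→P2→M2→Ref: bottleneck 6, flow now 20.
No augmenting path remains; maximum flow = 20.
By max-flow min-cut, the minimum cut capacity equals the max flow.
In the residual graph, reachable from Well: {Well, P1, P2}.
Min-cut edges: Well→P5 (9), Well→Ref (3), P1→Ref (2), P2→M2 (6); capacity 9 + 3 + 2 + 6 = 20.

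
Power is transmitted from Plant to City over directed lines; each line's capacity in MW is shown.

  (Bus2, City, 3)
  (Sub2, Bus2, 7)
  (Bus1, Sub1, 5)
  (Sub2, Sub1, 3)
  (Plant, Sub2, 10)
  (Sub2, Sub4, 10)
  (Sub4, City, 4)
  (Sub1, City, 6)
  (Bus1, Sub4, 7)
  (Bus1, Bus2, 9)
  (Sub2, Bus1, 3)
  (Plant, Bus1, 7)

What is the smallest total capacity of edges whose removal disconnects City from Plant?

Augment Plant→Sub2→Sub1→City: bottleneck 3, flow now 3.
Augment Plant→Sub2→Sub4→City: bottleneck 4, flow now 7.
Augment Plant→Sub2→Bus2→City: bottleneck 3, flow now 10.
Augment Plant→Bus1→Sub1→City: bottleneck 3, flow now 13.
No augmenting path remains; maximum flow = 13.
By max-flow min-cut, the minimum cut capacity equals the max flow.
In the residual graph, reachable from Plant: {Plant, Sub2, Bus1, Sub1, Sub4, Bus2}.
Min-cut edges: Sub1→City (6), Sub4→City (4), Bus2→City (3); capacity 6 + 4 + 3 = 13.

13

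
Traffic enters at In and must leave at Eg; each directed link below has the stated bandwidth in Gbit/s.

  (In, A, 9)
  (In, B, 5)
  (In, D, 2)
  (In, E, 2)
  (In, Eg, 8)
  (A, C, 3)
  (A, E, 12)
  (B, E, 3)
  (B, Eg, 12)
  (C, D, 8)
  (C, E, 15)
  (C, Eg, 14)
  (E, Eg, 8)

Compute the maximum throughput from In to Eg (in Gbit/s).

24

Augment In→Eg: bottleneck 8, flow now 8.
Augment In→B→Eg: bottleneck 5, flow now 13.
Augment In→E→Eg: bottleneck 2, flow now 15.
Augment In→A→C→Eg: bottleneck 3, flow now 18.
Augment In→A→E→Eg: bottleneck 6, flow now 24.
No augmenting path remains; maximum flow = 24.
In the residual graph, reachable from In: {In, D}.
Min-cut edges: In→A (9), In→B (5), In→E (2), In→Eg (8); capacity 9 + 5 + 2 + 8 = 24.
This cut is saturated, so no flow can exceed 24.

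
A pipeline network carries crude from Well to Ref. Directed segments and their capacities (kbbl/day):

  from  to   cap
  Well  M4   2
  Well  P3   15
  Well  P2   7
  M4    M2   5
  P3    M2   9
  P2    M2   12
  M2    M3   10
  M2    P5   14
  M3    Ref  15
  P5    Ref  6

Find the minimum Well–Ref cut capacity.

Augment Well→M4→M2→M3→Ref: bottleneck 2, flow now 2.
Augment Well→P3→M2→M3→Ref: bottleneck 8, flow now 10.
Augment Well→P3→M2→P5→Ref: bottleneck 1, flow now 11.
Augment Well→P2→M2→P5→Ref: bottleneck 5, flow now 16.
No augmenting path remains; maximum flow = 16.
By max-flow min-cut, the minimum cut capacity equals the max flow.
In the residual graph, reachable from Well: {Well, M4, P3, P2, M2, P5}.
Min-cut edges: M2→M3 (10), P5→Ref (6); capacity 10 + 6 = 16.

16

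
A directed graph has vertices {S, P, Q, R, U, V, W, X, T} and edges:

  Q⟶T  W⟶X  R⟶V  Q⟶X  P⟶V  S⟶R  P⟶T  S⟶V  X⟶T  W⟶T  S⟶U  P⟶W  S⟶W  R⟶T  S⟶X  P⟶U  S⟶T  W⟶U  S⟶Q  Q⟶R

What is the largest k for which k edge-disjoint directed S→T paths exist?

5

Assign every edge capacity 1; by Menger, the answer equals the max flow.
Path S→T (+1); total 1.
Path S→Q→T (+1); total 2.
Path S→R→T (+1); total 3.
Path S→W→T (+1); total 4.
Path S→X→T (+1); total 5.
No residual S→T path; max flow = 5.
Certifying cut of size 5: {S→Q, S→R, S→T, S→W, S→X}.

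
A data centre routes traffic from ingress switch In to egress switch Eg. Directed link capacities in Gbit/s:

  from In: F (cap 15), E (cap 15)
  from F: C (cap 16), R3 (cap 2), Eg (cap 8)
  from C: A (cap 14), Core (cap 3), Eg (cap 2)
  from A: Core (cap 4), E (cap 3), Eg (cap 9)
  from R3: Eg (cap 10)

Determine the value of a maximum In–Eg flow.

15

Augment In→F→Eg: bottleneck 8, flow now 8.
Augment In→F→C→Eg: bottleneck 2, flow now 10.
Augment In→F→R3→Eg: bottleneck 2, flow now 12.
Augment In→F→C→A→Eg: bottleneck 3, flow now 15.
No augmenting path remains; maximum flow = 15.
In the residual graph, reachable from In: {In, E}.
Min-cut edges: In→F (15); capacity 15 = 15.
This cut is saturated, so no flow can exceed 15.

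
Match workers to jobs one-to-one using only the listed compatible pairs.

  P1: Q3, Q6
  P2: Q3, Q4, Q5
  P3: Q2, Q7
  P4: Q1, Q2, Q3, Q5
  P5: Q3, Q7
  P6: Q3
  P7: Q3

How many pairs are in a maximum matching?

Unit-capacity flow: source→left, listed edges, right→sink; max matching = max flow.
Augmenting path P1→Q3 (+1); matched 1.
Augmenting path P2→Q4 (+1); matched 2.
Augmenting path P3→Q2 (+1); matched 3.
Augmenting path P4→Q1 (+1); matched 4.
Augmenting path P5→Q7 (+1); matched 5.
Augmenting path P6→Q3→P1→Q6 (+1); matched 6.
No augmenting path remains; maximum matching = 6.
König certificate: {P1, P2, P3, P4, P5, Q3} is a vertex cover of size 6 (every listed pair touches it), so no matching can be larger.

6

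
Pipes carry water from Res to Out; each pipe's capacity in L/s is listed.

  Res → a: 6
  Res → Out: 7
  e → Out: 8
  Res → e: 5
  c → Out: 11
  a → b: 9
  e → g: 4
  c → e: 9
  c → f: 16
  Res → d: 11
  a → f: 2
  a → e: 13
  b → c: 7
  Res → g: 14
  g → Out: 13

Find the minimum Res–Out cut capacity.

Augment Res→Out: bottleneck 7, flow now 7.
Augment Res→e→Out: bottleneck 5, flow now 12.
Augment Res→g→Out: bottleneck 13, flow now 25.
Augment Res→a→e→Out: bottleneck 3, flow now 28.
Augment Res→a→b→c→Out: bottleneck 3, flow now 31.
No augmenting path remains; maximum flow = 31.
By max-flow min-cut, the minimum cut capacity equals the max flow.
In the residual graph, reachable from Res: {Res, d, g}.
Min-cut edges: Res→a (6), Res→e (5), Res→Out (7), g→Out (13); capacity 6 + 5 + 7 + 13 = 31.

31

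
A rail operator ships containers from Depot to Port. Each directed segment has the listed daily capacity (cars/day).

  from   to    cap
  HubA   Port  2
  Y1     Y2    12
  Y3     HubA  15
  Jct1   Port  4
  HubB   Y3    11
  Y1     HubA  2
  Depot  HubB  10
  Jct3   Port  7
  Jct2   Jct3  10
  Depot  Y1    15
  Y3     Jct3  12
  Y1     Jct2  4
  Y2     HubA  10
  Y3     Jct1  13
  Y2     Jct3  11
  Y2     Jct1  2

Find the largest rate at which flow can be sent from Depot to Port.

Augment Depot→Y1→HubA→Port: bottleneck 2, flow now 2.
Augment Depot→HubB→Y3→Jct1→Port: bottleneck 4, flow now 6.
Augment Depot→HubB→Y3→Jct3→Port: bottleneck 6, flow now 12.
Augment Depot→Y1→Y2→Jct3→Port: bottleneck 1, flow now 13.
No augmenting path remains; maximum flow = 13.
In the residual graph, reachable from Depot: {Depot, HubB, Y1, Y2, Jct2, Y3, Jct1, Jct3, HubA}.
Min-cut edges: Jct1→Port (4), Jct3→Port (7), HubA→Port (2); capacity 4 + 7 + 2 = 13.
This cut is saturated, so no flow can exceed 13.

13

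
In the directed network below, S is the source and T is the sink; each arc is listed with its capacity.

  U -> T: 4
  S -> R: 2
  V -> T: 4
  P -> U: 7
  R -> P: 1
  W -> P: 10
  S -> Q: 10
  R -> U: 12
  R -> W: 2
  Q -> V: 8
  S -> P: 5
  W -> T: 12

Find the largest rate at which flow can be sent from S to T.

Augment S→P→U→T: bottleneck 4, flow now 4.
Augment S→Q→V→T: bottleneck 4, flow now 8.
Augment S→R→W→T: bottleneck 2, flow now 10.
No augmenting path remains; maximum flow = 10.
In the residual graph, reachable from S: {S, P, Q, U, V}.
Min-cut edges: S→R (2), U→T (4), V→T (4); capacity 2 + 4 + 4 = 10.
This cut is saturated, so no flow can exceed 10.

10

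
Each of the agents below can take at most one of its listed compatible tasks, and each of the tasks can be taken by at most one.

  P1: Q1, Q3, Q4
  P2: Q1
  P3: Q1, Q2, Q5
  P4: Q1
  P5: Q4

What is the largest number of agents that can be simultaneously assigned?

4

Unit-capacity flow: source→left, listed edges, right→sink; max matching = max flow.
Augmenting path P1→Q1 (+1); matched 1.
Augmenting path P3→Q2 (+1); matched 2.
Augmenting path P5→Q4 (+1); matched 3.
Augmenting path P2→Q1→P1→Q3 (+1); matched 4.
No augmenting path remains; maximum matching = 4.
König certificate: {P1, P3, P5, Q1} is a vertex cover of size 4 (every listed pair touches it), so no matching can be larger.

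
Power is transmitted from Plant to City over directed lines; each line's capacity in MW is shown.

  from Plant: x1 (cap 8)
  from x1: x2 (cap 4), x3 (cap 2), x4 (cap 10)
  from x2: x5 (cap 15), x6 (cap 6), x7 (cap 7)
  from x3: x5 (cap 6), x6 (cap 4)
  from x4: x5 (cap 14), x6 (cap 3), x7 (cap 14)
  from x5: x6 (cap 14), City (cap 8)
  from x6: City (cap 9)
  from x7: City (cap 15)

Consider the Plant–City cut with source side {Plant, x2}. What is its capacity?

36

Edges leaving {Plant, x2}: Plant→x1 (8), x2→x5 (15), x2→x6 (6), x2→x7 (7).
Cut capacity = 8 + 15 + 6 + 7 = 36.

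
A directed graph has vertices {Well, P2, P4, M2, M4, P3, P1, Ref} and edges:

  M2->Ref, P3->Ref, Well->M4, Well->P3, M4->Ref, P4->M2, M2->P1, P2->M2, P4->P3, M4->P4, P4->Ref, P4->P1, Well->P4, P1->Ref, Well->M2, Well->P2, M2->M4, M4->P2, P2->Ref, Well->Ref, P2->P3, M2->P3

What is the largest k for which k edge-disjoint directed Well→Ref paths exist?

Assign every edge capacity 1; by Menger, the answer equals the max flow.
Path Well→Ref (+1); total 1.
Path Well→P2→Ref (+1); total 2.
Path Well→P4→Ref (+1); total 3.
Path Well→M2→Ref (+1); total 4.
Path Well→M4→Ref (+1); total 5.
Path Well→P3→Ref (+1); total 6.
No residual Well→Ref path; max flow = 6.
Certifying cut of size 6: {Well→M2, Well→M4, Well→P2, Well→P3, Well→P4, Well→Ref}.

6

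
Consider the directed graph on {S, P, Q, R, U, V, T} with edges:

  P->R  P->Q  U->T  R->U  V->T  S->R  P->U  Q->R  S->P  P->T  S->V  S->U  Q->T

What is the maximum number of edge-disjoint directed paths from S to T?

Assign every edge capacity 1; by Menger, the answer equals the max flow.
Path S→P→T (+1); total 1.
Path S→U→T (+1); total 2.
Path S→V→T (+1); total 3.
No residual S→T path; max flow = 3.
Certifying cut of size 3: {S→P, S→V, U→T}.

3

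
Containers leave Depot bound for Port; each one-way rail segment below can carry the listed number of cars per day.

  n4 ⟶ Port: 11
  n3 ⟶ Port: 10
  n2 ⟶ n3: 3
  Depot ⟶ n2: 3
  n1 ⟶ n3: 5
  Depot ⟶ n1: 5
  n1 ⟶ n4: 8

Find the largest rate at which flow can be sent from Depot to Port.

8

Augment Depot→n1→n3→Port: bottleneck 5, flow now 5.
Augment Depot→n2→n3→Port: bottleneck 3, flow now 8.
No augmenting path remains; maximum flow = 8.
In the residual graph, reachable from Depot: {Depot}.
Min-cut edges: Depot→n1 (5), Depot→n2 (3); capacity 5 + 3 = 8.
This cut is saturated, so no flow can exceed 8.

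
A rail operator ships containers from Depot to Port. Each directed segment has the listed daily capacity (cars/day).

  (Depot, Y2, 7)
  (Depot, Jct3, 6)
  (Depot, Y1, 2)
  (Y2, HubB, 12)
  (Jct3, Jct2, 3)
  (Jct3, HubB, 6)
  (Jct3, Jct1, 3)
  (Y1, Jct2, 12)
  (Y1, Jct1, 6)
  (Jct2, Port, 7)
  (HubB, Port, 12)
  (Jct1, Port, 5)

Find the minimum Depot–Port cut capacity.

15

Augment Depot→Y2→HubB→Port: bottleneck 7, flow now 7.
Augment Depot→Jct3→Jct2→Port: bottleneck 3, flow now 10.
Augment Depot→Jct3→HubB→Port: bottleneck 3, flow now 13.
Augment Depot→Y1→Jct2→Port: bottleneck 2, flow now 15.
No augmenting path remains; maximum flow = 15.
By max-flow min-cut, the minimum cut capacity equals the max flow.
In the residual graph, reachable from Depot: {Depot}.
Min-cut edges: Depot→Y2 (7), Depot→Jct3 (6), Depot→Y1 (2); capacity 7 + 6 + 2 = 15.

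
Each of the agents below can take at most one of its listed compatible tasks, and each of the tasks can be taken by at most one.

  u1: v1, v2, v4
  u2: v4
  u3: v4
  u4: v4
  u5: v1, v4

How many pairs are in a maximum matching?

3

Unit-capacity flow: source→left, listed edges, right→sink; max matching = max flow.
Augmenting path u1→v1 (+1); matched 1.
Augmenting path u2→v4 (+1); matched 2.
Augmenting path u5→v1→u1→v2 (+1); matched 3.
No augmenting path remains; maximum matching = 3.
König certificate: {u1, u5, v4} is a vertex cover of size 3 (every listed pair touches it), so no matching can be larger.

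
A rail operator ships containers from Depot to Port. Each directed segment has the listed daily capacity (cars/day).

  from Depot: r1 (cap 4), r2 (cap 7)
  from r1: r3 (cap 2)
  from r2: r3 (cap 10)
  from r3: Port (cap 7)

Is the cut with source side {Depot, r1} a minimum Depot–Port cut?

Given cut capacity: 7 + 2 = 9.
Augment Depot→r1→r3→Port: bottleneck 2, flow now 2.
Augment Depot→r2→r3→Port: bottleneck 5, flow now 7.
No augmenting path remains; maximum flow = 7.
In the residual graph, reachable from Depot: {Depot, r1, r2, r3}.
Min-cut edges: r3→Port (7); capacity 7 = 7.
Cut capacity 9 exceeds the max flow 7, so it is not minimum.

No — its capacity is 9, but the minimum cut has capacity 7.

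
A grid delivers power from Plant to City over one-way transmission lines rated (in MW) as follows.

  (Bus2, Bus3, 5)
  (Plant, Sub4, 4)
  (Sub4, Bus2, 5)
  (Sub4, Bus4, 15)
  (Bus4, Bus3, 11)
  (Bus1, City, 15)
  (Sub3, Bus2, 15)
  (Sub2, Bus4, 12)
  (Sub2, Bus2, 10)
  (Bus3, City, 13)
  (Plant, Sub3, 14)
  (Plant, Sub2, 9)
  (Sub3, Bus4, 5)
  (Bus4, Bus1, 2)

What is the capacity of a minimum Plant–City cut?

15

Augment Plant→Sub3→Bus2→Bus3→City: bottleneck 5, flow now 5.
Augment Plant→Sub3→Bus4→Bus3→City: bottleneck 5, flow now 10.
Augment Plant→Sub2→Bus4→Bus3→City: bottleneck 3, flow now 13.
Augment Plant→Sub2→Bus4→Bus1→City: bottleneck 2, flow now 15.
No augmenting path remains; maximum flow = 15.
By max-flow min-cut, the minimum cut capacity equals the max flow.
In the residual graph, reachable from Plant: {Plant, Sub3, Sub2, Sub4, Bus2, Bus4, Bus3}.
Min-cut edges: Bus4→Bus1 (2), Bus3→City (13); capacity 2 + 13 = 15.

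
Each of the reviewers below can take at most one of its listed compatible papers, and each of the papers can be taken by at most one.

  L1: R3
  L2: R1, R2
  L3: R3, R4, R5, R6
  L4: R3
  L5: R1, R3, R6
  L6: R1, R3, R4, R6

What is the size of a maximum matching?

Unit-capacity flow: source→left, listed edges, right→sink; max matching = max flow.
Augmenting path L1→R3 (+1); matched 1.
Augmenting path L2→R1 (+1); matched 2.
Augmenting path L3→R4 (+1); matched 3.
Augmenting path L5→R6 (+1); matched 4.
Augmenting path L6→R1→L2→R2 (+1); matched 5.
No augmenting path remains; maximum matching = 5.
König certificate: {L2, L3, L5, L6, R3} is a vertex cover of size 5 (every listed pair touches it), so no matching can be larger.

5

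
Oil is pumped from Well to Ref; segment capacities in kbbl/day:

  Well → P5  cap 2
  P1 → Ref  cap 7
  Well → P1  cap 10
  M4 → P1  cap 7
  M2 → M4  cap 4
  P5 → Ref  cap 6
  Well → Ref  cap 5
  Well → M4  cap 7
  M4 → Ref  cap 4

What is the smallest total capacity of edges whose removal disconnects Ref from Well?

Augment Well→Ref: bottleneck 5, flow now 5.
Augment Well→P5→Ref: bottleneck 2, flow now 7.
Augment Well→M4→Ref: bottleneck 4, flow now 11.
Augment Well→P1→Ref: bottleneck 7, flow now 18.
No augmenting path remains; maximum flow = 18.
By max-flow min-cut, the minimum cut capacity equals the max flow.
In the residual graph, reachable from Well: {Well, M4, P1}.
Min-cut edges: Well→P5 (2), Well→Ref (5), M4→Ref (4), P1→Ref (7); capacity 2 + 5 + 4 + 7 = 18.

18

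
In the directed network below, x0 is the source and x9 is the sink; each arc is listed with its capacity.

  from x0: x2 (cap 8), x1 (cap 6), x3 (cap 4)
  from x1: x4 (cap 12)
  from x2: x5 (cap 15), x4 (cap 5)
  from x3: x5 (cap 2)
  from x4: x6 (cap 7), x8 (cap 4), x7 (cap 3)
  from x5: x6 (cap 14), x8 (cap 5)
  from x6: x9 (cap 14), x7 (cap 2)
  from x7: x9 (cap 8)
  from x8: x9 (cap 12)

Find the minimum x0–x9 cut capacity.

Augment x0→x1→x4→x6→x9: bottleneck 6, flow now 6.
Augment x0→x2→x4→x6→x9: bottleneck 1, flow now 7.
Augment x0→x2→x4→x7→x9: bottleneck 3, flow now 10.
Augment x0→x2→x4→x8→x9: bottleneck 1, flow now 11.
Augment x0→x2→x5→x6→x9: bottleneck 3, flow now 14.
Augment x0→x3→x5→x6→x9: bottleneck 2, flow now 16.
No augmenting path remains; maximum flow = 16.
By max-flow min-cut, the minimum cut capacity equals the max flow.
In the residual graph, reachable from x0: {x0, x3}.
Min-cut edges: x0→x1 (6), x0→x2 (8), x3→x5 (2); capacity 6 + 8 + 2 = 16.

16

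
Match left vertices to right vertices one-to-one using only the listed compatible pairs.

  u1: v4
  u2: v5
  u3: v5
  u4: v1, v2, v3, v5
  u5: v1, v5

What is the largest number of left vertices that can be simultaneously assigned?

Unit-capacity flow: source→left, listed edges, right→sink; max matching = max flow.
Augmenting path u1→v4 (+1); matched 1.
Augmenting path u2→v5 (+1); matched 2.
Augmenting path u4→v1 (+1); matched 3.
Augmenting path u5→v1→u4→v2 (+1); matched 4.
No augmenting path remains; maximum matching = 4.
König certificate: {u1, u4, u5, v5} is a vertex cover of size 4 (every listed pair touches it), so no matching can be larger.

4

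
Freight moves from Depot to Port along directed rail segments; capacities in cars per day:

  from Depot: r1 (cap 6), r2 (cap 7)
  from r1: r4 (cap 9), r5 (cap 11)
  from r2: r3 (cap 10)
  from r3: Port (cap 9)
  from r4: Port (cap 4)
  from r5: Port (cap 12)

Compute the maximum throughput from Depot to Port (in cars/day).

Augment Depot→r1→r4→Port: bottleneck 4, flow now 4.
Augment Depot→r1→r5→Port: bottleneck 2, flow now 6.
Augment Depot→r2→r3→Port: bottleneck 7, flow now 13.
No augmenting path remains; maximum flow = 13.
In the residual graph, reachable from Depot: {Depot}.
Min-cut edges: Depot→r1 (6), Depot→r2 (7); capacity 6 + 7 = 13.
This cut is saturated, so no flow can exceed 13.

13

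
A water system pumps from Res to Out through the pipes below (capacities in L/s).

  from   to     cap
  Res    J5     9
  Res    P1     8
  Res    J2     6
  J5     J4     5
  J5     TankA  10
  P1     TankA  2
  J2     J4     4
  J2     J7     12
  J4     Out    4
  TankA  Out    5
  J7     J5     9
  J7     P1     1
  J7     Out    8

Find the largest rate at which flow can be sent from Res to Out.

15

Augment Res→J5→J4→Out: bottleneck 4, flow now 4.
Augment Res→J5→TankA→Out: bottleneck 5, flow now 9.
Augment Res→J2→J7→Out: bottleneck 6, flow now 15.
No augmenting path remains; maximum flow = 15.
In the residual graph, reachable from Res: {Res, J5, P1, J4, TankA}.
Min-cut edges: Res→J2 (6), J4→Out (4), TankA→Out (5); capacity 6 + 4 + 5 = 15.
This cut is saturated, so no flow can exceed 15.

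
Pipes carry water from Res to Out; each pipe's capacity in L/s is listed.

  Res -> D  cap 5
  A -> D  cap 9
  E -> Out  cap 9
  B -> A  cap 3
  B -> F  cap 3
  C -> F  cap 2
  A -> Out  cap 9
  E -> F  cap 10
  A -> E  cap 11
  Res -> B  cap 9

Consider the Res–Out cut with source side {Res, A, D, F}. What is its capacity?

Edges leaving {Res, A, D, F}: Res→B (9), A→E (11), A→Out (9).
Cut capacity = 9 + 11 + 9 = 29.

29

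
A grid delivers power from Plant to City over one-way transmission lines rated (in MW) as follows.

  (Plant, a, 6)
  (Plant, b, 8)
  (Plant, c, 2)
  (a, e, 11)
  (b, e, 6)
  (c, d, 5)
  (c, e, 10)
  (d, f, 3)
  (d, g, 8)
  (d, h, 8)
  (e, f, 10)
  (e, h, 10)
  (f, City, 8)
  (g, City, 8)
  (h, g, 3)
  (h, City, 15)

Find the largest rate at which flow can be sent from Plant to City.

Augment Plant→a→e→f→City: bottleneck 6, flow now 6.
Augment Plant→b→e→f→City: bottleneck 2, flow now 8.
Augment Plant→b→e→h→City: bottleneck 4, flow now 12.
Augment Plant→c→d→g→City: bottleneck 2, flow now 14.
No augmenting path remains; maximum flow = 14.
In the residual graph, reachable from Plant: {Plant, b}.
Min-cut edges: Plant→a (6), Plant→c (2), b→e (6); capacity 6 + 2 + 6 = 14.
This cut is saturated, so no flow can exceed 14.

14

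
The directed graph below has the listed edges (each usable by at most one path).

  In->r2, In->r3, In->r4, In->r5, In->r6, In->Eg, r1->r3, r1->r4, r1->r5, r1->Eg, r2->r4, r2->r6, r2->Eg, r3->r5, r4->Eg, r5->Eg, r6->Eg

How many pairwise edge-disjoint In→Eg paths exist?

5

Assign every edge capacity 1; by Menger, the answer equals the max flow.
Path In→Eg (+1); total 1.
Path In→r2→Eg (+1); total 2.
Path In→r4→Eg (+1); total 3.
Path In→r5→Eg (+1); total 4.
Path In→r6→Eg (+1); total 5.
No residual In→Eg path; max flow = 5.
Certifying cut of size 5: {In→Eg, In→r2, In→r4, In→r6, r5→Eg}.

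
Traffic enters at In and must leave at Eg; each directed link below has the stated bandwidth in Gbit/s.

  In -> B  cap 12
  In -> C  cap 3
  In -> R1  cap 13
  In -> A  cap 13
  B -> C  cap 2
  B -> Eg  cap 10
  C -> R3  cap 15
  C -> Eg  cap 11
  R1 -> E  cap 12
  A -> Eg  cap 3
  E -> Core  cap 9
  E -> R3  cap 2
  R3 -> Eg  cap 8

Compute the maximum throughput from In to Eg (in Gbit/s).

20

Augment In→B→Eg: bottleneck 10, flow now 10.
Augment In→C→Eg: bottleneck 3, flow now 13.
Augment In→A→Eg: bottleneck 3, flow now 16.
Augment In→B→C→Eg: bottleneck 2, flow now 18.
Augment In→R1→E→R3→Eg: bottleneck 2, flow now 20.
No augmenting path remains; maximum flow = 20.
In the residual graph, reachable from In: {In, R1, A, E, Core}.
Min-cut edges: In→B (12), In→C (3), A→Eg (3), E→R3 (2); capacity 12 + 3 + 3 + 2 = 20.
This cut is saturated, so no flow can exceed 20.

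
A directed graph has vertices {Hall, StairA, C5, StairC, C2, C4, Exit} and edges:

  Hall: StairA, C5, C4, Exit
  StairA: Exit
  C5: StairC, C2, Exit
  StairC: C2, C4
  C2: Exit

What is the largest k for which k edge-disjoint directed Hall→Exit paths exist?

Assign every edge capacity 1; by Menger, the answer equals the max flow.
Path Hall→Exit (+1); total 1.
Path Hall→StairA→Exit (+1); total 2.
Path Hall→C5→Exit (+1); total 3.
No residual Hall→Exit path; max flow = 3.
Certifying cut of size 3: {Hall→C5, Hall→Exit, Hall→StairA}.

3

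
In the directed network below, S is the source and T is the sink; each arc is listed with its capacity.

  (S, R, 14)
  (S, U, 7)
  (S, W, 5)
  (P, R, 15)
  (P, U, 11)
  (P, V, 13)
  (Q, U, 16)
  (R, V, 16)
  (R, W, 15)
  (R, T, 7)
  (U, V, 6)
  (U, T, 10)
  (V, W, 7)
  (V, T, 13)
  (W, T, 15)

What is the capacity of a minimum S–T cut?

26

Augment S→R→T: bottleneck 7, flow now 7.
Augment S→U→T: bottleneck 7, flow now 14.
Augment S→W→T: bottleneck 5, flow now 19.
Augment S→R→V→T: bottleneck 7, flow now 26.
No augmenting path remains; maximum flow = 26.
By max-flow min-cut, the minimum cut capacity equals the max flow.
In the residual graph, reachable from S: {S}.
Min-cut edges: S→R (14), S→U (7), S→W (5); capacity 14 + 7 + 5 = 26.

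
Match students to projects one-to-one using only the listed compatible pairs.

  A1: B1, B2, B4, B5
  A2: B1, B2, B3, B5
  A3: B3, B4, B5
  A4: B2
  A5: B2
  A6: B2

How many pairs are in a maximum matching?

Unit-capacity flow: source→left, listed edges, right→sink; max matching = max flow.
Augmenting path A1→B1 (+1); matched 1.
Augmenting path A2→B2 (+1); matched 2.
Augmenting path A3→B3 (+1); matched 3.
Augmenting path A4→B2→A2→B5 (+1); matched 4.
No augmenting path remains; maximum matching = 4.
König certificate: {A1, A2, A3, B2} is a vertex cover of size 4 (every listed pair touches it), so no matching can be larger.

4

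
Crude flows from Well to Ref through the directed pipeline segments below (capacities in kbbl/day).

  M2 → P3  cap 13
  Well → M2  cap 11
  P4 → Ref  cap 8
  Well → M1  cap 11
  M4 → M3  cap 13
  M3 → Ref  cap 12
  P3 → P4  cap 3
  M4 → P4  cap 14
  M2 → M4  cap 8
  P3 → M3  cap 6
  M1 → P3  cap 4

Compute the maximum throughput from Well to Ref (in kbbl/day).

15

Augment Well→M2→P3→M3→Ref: bottleneck 6, flow now 6.
Augment Well→M2→P3→P4→Ref: bottleneck 3, flow now 9.
Augment Well→M2→M4→M3→Ref: bottleneck 2, flow now 11.
Augment Well→M1→P3→M2→M4→M3→Ref: bottleneck 4, flow now 15. (uses reverse residual edge)
No augmenting path remains; maximum flow = 15.
In the residual graph, reachable from Well: {Well, M1}.
Min-cut edges: Well→M2 (11), M1→P3 (4); capacity 11 + 4 = 15.
This cut is saturated, so no flow can exceed 15.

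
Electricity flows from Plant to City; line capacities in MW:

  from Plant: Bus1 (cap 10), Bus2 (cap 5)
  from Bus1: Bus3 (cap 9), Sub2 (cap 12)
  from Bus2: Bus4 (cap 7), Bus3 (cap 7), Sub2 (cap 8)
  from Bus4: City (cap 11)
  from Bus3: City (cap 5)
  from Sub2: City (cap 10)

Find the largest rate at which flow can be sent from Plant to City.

Augment Plant→Bus1→Bus3→City: bottleneck 5, flow now 5.
Augment Plant→Bus1→Sub2→City: bottleneck 5, flow now 10.
Augment Plant→Bus2→Bus4→City: bottleneck 5, flow now 15.
No augmenting path remains; maximum flow = 15.
In the residual graph, reachable from Plant: {Plant}.
Min-cut edges: Plant→Bus1 (10), Plant→Bus2 (5); capacity 10 + 5 = 15.
This cut is saturated, so no flow can exceed 15.

15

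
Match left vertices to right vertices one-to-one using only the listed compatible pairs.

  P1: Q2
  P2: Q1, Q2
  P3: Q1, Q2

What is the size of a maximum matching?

2

Unit-capacity flow: source→left, listed edges, right→sink; max matching = max flow.
Augmenting path P1→Q2 (+1); matched 1.
Augmenting path P2→Q1 (+1); matched 2.
No augmenting path remains; maximum matching = 2.
König certificate: {Q1, Q2} is a vertex cover of size 2 (every listed pair touches it), so no matching can be larger.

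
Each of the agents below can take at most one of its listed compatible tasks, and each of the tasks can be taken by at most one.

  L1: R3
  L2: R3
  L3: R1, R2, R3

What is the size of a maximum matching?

2

Unit-capacity flow: source→left, listed edges, right→sink; max matching = max flow.
Augmenting path L1→R3 (+1); matched 1.
Augmenting path L3→R1 (+1); matched 2.
No augmenting path remains; maximum matching = 2.
König certificate: {L3, R3} is a vertex cover of size 2 (every listed pair touches it), so no matching can be larger.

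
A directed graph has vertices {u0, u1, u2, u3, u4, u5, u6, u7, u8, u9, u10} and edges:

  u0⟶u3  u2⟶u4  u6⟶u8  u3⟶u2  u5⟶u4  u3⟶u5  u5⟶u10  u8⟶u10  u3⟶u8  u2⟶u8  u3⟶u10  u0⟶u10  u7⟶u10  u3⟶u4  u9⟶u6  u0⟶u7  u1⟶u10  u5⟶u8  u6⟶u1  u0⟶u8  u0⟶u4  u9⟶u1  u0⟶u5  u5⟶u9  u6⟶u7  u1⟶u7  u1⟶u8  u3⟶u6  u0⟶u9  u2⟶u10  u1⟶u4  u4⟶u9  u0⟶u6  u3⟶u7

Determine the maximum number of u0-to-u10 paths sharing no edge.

Assign every edge capacity 1; by Menger, the answer equals the max flow.
Path u0→u10 (+1); total 1.
Path u0→u3→u10 (+1); total 2.
Path u0→u5→u10 (+1); total 3.
Path u0→u7→u10 (+1); total 4.
Path u0→u8→u10 (+1); total 5.
Path u0→u6→u1→u10 (+1); total 6.
No residual u0→u10 path; max flow = 6.
Certifying cut of size 6: {u0→u10, u0→u3, u0→u5, u1→u10, u7→u10, u8→u10}.

6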